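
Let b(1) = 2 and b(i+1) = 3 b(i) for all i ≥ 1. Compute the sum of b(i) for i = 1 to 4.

b(2) = 3*2 = 6
b(3) = 3*6 = 18
b(4) = 3*18 = 54
Sum = 2 + 6 + 18 + 54 = 80

80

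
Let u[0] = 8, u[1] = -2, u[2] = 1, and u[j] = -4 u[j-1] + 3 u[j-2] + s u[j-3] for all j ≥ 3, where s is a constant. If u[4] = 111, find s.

u[3] = -10 + 8s
u[4] = 43 - 34s
So 43 - 34s = 111, giving s = -2.

-2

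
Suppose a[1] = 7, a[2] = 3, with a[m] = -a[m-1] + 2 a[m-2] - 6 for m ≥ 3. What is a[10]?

-353

a[3] = -3 + 2(7) - 6 = 5
a[4] = -5 + 2(3) - 6 = -5
a[5] = -(-5) + 2(5) - 6 = 9
a[6] = -9 + 2(-5) - 6 = -25
a[7] = -(-25) + 2(9) - 6 = 37
a[8] = -37 + 2(-25) - 6 = -93
a[9] = -(-93) + 2(37) - 6 = 161
a[10] = -161 + 2(-93) - 6 = -353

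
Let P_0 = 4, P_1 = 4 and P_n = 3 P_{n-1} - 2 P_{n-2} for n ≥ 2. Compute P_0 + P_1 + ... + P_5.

24

P_2 = 3*4 - 2*4 = 4
P_3 = 3*4 - 2*4 = 4
P_4 = 3*4 - 2*4 = 4
P_5 = 3*4 - 2*4 = 4
Sum = 4 + 4 + 4 + 4 + 4 + 4 = 24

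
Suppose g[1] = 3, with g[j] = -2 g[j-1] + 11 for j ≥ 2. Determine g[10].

345

g[2] = -2(3) + 11 = 5
g[3] = -2(5) + 11 = 1
g[4] = -2(1) + 11 = 9
g[5] = -2(9) + 11 = -7
g[6] = -2(-7) + 11 = 25
g[7] = -2(25) + 11 = -39
g[8] = -2(-39) + 11 = 89
g[9] = -2(89) + 11 = -167
g[10] = -2(-167) + 11 = 345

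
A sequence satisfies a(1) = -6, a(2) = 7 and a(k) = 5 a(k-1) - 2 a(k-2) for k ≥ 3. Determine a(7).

21043

a(3) = 5·7 - 2·(-6) = 47
a(4) = 5·47 - 2·7 = 221
a(5) = 5·221 - 2·47 = 1011
a(6) = 5·1011 - 2·221 = 4613
a(7) = 5·4613 - 2·1011 = 21043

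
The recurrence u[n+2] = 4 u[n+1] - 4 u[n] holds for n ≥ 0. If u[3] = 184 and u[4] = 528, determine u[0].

-7

Rearranging, u[n-2] = (u[n] - 4 u[n-1]) / -4.
u[2] = (528 - 4*184) / -4 = -208/-4 = 52
u[1] = (184 - 4*52) / -4 = -24/-4 = 6
u[0] = (52 - 4*6) / -4 = 28/-4 = -7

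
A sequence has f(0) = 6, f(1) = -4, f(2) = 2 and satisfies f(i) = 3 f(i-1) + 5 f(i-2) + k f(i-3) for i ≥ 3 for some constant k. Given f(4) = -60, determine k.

-2

f(3) = -14 + 6k
f(4) = -32 + 14k
So -32 + 14k = -60, giving k = -2.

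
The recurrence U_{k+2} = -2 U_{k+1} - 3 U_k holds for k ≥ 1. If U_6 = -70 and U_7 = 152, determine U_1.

Rearranging, U_{k-2} = (U_k + 2 U_{k-1}) / -3.
U_5 = (152 + 2*(-70)) / -3 = 12/-3 = -4
U_4 = (-70 + 2*(-4)) / -3 = -78/-3 = 26
U_3 = (-4 + 2*26) / -3 = 48/-3 = -16
U_2 = (26 + 2*(-16)) / -3 = -6/-3 = 2
U_1 = (-16 + 2*2) / -3 = -12/-3 = 4

4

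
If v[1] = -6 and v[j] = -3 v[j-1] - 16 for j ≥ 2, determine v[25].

-564859072966

The fixed point is -16/(1 + 3) = -4, so v[j] + 4 = -3(v[j-1] + 4).
Hence v[j] = -2·(-3)^{j-1} - 4.
v[25] = -2·(-3)^{24} - 4 = -2·282429536481 - 4 = -564859072966.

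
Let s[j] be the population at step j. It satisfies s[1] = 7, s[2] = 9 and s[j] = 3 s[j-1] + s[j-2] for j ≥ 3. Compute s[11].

476323

s[3] = 3(9) + 7 = 34
s[4] = 3(34) + 9 = 111
s[5] = 3(111) + 34 = 367
s[6] = 3(367) + 111 = 1212
s[7] = 3(1212) + 367 = 4003
s[8] = 3(4003) + 1212 = 13221
s[9] = 3(13221) + 4003 = 43666
s[10] = 3(43666) + 13221 = 144219
s[11] = 3(144219) + 43666 = 476323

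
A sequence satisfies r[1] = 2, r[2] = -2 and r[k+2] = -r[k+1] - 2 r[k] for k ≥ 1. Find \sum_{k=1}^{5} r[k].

r[3] = -(-2) - 2(2) = -2
r[4] = -(-2) - 2(-2) = 6
r[5] = -6 - 2(-2) = -2
Sum = 2 + (-2) + (-2) + 6 + (-2) = 2

2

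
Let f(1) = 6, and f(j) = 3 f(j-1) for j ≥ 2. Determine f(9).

39366

f(2) = 3·6 = 18
f(3) = 3·18 = 54
f(4) = 3·54 = 162
f(5) = 3·162 = 486
f(6) = 3·486 = 1458
f(7) = 3·1458 = 4374
f(8) = 3·4374 = 13122
f(9) = 3·13122 = 39366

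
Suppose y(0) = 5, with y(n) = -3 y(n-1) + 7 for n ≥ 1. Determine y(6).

2371

y(1) = -3·5 + 7 = -8
y(2) = -3·(-8) + 7 = 31
y(3) = -3·31 + 7 = -86
y(4) = -3·(-86) + 7 = 265
y(5) = -3·265 + 7 = -788
y(6) = -3·(-788) + 7 = 2371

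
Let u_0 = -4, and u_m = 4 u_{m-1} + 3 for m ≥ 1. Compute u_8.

u_1 = 4*(-4) + 3 = -13
u_2 = 4*(-13) + 3 = -49
u_3 = 4*(-49) + 3 = -193
u_4 = 4*(-193) + 3 = -769
u_5 = 4*(-769) + 3 = -3073
u_6 = 4*(-3073) + 3 = -12289
u_7 = 4*(-12289) + 3 = -49153
u_8 = 4*(-49153) + 3 = -196609

-196609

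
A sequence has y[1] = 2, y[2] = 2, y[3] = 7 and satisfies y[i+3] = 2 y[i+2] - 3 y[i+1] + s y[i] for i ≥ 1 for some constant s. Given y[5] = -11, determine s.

-1

y[4] = 8 + 2s
y[5] = -5 + 6s
So -5 + 6s = -11, giving s = -1.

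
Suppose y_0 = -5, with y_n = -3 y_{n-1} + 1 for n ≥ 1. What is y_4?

y_1 = -3·(-5) + 1 = 16
y_2 = -3·16 + 1 = -47
y_3 = -3·(-47) + 1 = 142
y_4 = -3·142 + 1 = -425

-425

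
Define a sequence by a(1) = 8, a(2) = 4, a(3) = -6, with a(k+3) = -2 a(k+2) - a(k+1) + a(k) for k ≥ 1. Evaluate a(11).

a(4) = -2·(-6) - 4 + 8 = 16
a(5) = -2·16 - (-6) + 4 = -22
a(6) = -2·(-22) - 16 + (-6) = 22
a(7) = -2·22 - (-22) + 16 = -6
a(8) = -2·(-6) - 22 + (-22) = -32
a(9) = -2·(-32) - (-6) + 22 = 92
a(10) = -2·92 - (-32) + (-6) = -158
a(11) = -2·(-158) - 92 + (-32) = 192

192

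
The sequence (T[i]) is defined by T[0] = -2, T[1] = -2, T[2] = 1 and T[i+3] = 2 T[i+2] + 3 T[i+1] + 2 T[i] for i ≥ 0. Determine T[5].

T[3] = 2·1 + 3·(-2) + 2·(-2) = -8
T[4] = 2·(-8) + 3·1 + 2·(-2) = -17
T[5] = 2·(-17) + 3·(-8) + 2·1 = -56

-56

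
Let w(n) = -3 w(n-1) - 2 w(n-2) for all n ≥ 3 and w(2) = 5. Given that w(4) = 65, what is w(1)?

Let w(1) = v.
w(3) = -15 - 2v
w(4) = 35 + 6v
So 35 + 6v = 65, giving v = 5.

5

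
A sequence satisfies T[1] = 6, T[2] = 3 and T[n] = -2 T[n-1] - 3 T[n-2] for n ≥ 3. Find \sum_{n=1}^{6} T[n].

-87

T[3] = -2·3 - 3·6 = -24
T[4] = -2·(-24) - 3·3 = 39
T[5] = -2·39 - 3·(-24) = -6
T[6] = -2·(-6) - 3·39 = -105
Sum = 6 + 3 + (-24) + 39 + (-6) + (-105) = -87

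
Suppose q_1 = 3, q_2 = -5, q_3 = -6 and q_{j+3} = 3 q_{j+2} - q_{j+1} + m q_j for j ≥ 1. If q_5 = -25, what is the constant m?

2

q_4 = -13 + 3m
q_5 = -33 + 4m
So -33 + 4m = -25, giving m = 2.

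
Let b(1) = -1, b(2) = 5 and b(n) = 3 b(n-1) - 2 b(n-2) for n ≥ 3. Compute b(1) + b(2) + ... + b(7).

b(3) = 3·5 - 2·(-1) = 17
b(4) = 3·17 - 2·5 = 41
b(5) = 3·41 - 2·17 = 89
b(6) = 3·89 - 2·41 = 185
b(7) = 3·185 - 2·89 = 377
Sum = (-1) + 5 + 17 + 41 + 89 + 185 + 377 = 713

713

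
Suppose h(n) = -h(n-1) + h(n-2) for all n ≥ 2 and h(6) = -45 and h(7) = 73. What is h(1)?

5

Rearranging, h(n-2) = h(n) + h(n-1).
h(5) = 73 + (-45) = 28
h(4) = -45 + 28 = -17
h(3) = 28 + (-17) = 11
h(2) = -17 + 11 = -6
h(1) = 11 + (-6) = 5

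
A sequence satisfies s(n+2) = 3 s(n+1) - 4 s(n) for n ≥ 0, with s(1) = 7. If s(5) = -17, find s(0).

-5

Let s(0) = x.
s(2) = 21 - 4x
s(3) = 35 - 12x
s(4) = 21 - 20x
s(5) = -77 - 12x
So -77 - 12x = -17, giving x = -5.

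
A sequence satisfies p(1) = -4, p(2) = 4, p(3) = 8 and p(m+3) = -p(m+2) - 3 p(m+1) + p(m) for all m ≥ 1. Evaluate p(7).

p(4) = -8 - 3*4 + (-4) = -24
p(5) = -(-24) - 3*8 + 4 = 4
p(6) = -4 - 3*(-24) + 8 = 76
p(7) = -76 - 3*4 + (-24) = -112

-112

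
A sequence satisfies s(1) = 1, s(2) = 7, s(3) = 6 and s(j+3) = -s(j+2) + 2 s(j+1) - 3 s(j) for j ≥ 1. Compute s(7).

-49

s(4) = -6 + 2(7) - 3(1) = 5
s(5) = -5 + 2(6) - 3(7) = -14
s(6) = -(-14) + 2(5) - 3(6) = 6
s(7) = -6 + 2(-14) - 3(5) = -49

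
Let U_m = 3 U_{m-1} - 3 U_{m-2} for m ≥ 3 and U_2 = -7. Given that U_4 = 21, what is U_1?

-7

Let U_1 = y.
U_3 = -21 - 3y
U_4 = -42 - 9y
So -42 - 9y = 21, giving y = -7.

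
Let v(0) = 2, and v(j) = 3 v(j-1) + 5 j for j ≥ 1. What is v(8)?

37702

v(1) = 3(2) + 5 = 11
v(2) = 3(11) + 10 = 43
v(3) = 3(43) + 15 = 144
v(4) = 3(144) + 20 = 452
v(5) = 3(452) + 25 = 1381
v(6) = 3(1381) + 30 = 4173
v(7) = 3(4173) + 35 = 12554
v(8) = 3(12554) + 40 = 37702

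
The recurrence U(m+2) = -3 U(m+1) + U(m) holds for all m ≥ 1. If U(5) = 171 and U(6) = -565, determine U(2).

Rearranging, U(m-2) = U(m) + 3 U(m-1).
U(4) = -565 + 3*171 = -52
U(3) = 171 + 3*(-52) = 15
U(2) = -52 + 3*15 = -7

-7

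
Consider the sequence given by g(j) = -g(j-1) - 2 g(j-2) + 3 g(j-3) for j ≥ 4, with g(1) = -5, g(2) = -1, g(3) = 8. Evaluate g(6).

g(4) = -8 - 2*(-1) + 3*(-5) = -21
g(5) = -(-21) - 2*8 + 3*(-1) = 2
g(6) = -2 - 2*(-21) + 3*8 = 64

64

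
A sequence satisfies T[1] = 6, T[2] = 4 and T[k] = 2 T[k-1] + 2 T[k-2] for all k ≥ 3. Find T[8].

2752

T[3] = 2·4 + 2·6 = 20
T[4] = 2·20 + 2·4 = 48
T[5] = 2·48 + 2·20 = 136
T[6] = 2·136 + 2·48 = 368
T[7] = 2·368 + 2·136 = 1008
T[8] = 2·1008 + 2·368 = 2752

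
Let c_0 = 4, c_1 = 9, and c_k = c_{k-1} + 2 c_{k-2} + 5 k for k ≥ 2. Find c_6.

577

c_2 = 9 + 2*4 + 10 = 27
c_3 = 27 + 2*9 + 15 = 60
c_4 = 60 + 2*27 + 20 = 134
c_5 = 134 + 2*60 + 25 = 279
c_6 = 279 + 2*134 + 30 = 577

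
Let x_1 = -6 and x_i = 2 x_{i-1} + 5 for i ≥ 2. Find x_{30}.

-536870917

The fixed point is 5/(1 - 2) = -5, so x_i + 5 = 2(x_{i-1} + 5).
Hence x_i = -1·2^{i-1} - 5.
x_{30} = -1·2^{29} - 5 = -1·536870912 - 5 = -536870917.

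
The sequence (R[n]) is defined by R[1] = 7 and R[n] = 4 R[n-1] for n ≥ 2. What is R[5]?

1792

R[2] = 4(7) = 28
R[3] = 4(28) = 112
R[4] = 4(112) = 448
R[5] = 4(448) = 1792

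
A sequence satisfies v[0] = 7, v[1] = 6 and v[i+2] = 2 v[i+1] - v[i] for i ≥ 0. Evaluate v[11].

-4

v[2] = 2(6) - 7 = 5
v[3] = 2(5) - 6 = 4
v[4] = 2(4) - 5 = 3
v[5] = 2(3) - 4 = 2
v[6] = 2(2) - 3 = 1
v[7] = 2(1) - 2 = 0
v[8] = 2(0) - 1 = -1
v[9] = 2(-1) - 0 = -2
v[10] = 2(-2) - (-1) = -3
v[11] = 2(-3) - (-2) = -4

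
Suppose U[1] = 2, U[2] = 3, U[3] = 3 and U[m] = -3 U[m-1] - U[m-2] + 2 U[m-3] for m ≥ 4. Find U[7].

U[4] = -3*3 - 3 + 2*2 = -8
U[5] = -3*(-8) - 3 + 2*3 = 27
U[6] = -3*27 - (-8) + 2*3 = -67
U[7] = -3*(-67) - 27 + 2*(-8) = 158

158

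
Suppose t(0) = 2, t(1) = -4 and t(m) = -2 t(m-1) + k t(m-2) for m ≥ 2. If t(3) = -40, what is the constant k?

t(2) = 8 + 2k
t(3) = -16 - 8k
So -16 - 8k = -40, giving k = 3.

3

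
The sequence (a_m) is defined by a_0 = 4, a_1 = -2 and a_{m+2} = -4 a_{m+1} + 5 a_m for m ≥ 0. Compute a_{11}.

-48828122

a_2 = -4·(-2) + 5·4 = 28
a_3 = -4·28 + 5·(-2) = -122
a_4 = -4·(-122) + 5·28 = 628
a_5 = -4·628 + 5·(-122) = -3122
a_6 = -4·(-3122) + 5·628 = 15628
a_7 = -4·15628 + 5·(-3122) = -78122
a_8 = -4·(-78122) + 5·15628 = 390628
a_9 = -4·390628 + 5·(-78122) = -1953122
a_{10} = -4·(-1953122) + 5·390628 = 9765628
a_{11} = -4·9765628 + 5·(-1953122) = -48828122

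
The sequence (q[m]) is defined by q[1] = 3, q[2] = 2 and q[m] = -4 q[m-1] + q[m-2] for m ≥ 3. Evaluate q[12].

q[3] = -4*2 + 3 = -5
q[4] = -4*(-5) + 2 = 22
q[5] = -4*22 + (-5) = -93
q[6] = -4*(-93) + 22 = 394
q[7] = -4*394 + (-93) = -1669
q[8] = -4*(-1669) + 394 = 7070
q[9] = -4*7070 + (-1669) = -29949
q[10] = -4*(-29949) + 7070 = 126866
q[11] = -4*126866 + (-29949) = -537413
q[12] = -4*(-537413) + 126866 = 2276518

2276518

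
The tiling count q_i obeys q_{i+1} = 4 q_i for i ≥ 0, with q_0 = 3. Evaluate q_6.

12288

q_1 = 4(3) = 12
q_2 = 4(12) = 48
q_3 = 4(48) = 192
q_4 = 4(192) = 768
q_5 = 4(768) = 3072
q_6 = 4(3072) = 12288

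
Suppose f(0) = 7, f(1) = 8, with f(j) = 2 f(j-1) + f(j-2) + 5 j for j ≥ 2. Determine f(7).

3437

f(2) = 2*8 + 7 + 10 = 33
f(3) = 2*33 + 8 + 15 = 89
f(4) = 2*89 + 33 + 20 = 231
f(5) = 2*231 + 89 + 25 = 576
f(6) = 2*576 + 231 + 30 = 1413
f(7) = 2*1413 + 576 + 35 = 3437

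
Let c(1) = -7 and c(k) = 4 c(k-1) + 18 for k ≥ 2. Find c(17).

-4294967302

The fixed point is 18/(1 - 4) = -6, so c(k) + 6 = 4(c(k-1) + 6).
Hence c(k) = -1·4^{k-1} - 6.
c(17) = -1·4^{16} - 6 = -1·4294967296 - 6 = -4294967302.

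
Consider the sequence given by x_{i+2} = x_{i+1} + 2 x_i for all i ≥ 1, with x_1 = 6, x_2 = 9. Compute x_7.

x_3 = 9 + 2·6 = 21
x_4 = 21 + 2·9 = 39
x_5 = 39 + 2·21 = 81
x_6 = 81 + 2·39 = 159
x_7 = 159 + 2·81 = 321

321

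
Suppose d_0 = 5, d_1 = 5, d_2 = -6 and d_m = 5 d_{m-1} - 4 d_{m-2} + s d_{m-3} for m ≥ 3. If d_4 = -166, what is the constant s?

d_3 = -50 + 5s
d_4 = -226 + 30s
So -226 + 30s = -166, giving s = 2.

2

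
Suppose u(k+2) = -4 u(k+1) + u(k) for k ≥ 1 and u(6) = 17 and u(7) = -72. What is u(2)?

Rearranging, u(k-2) = u(k) + 4 u(k-1).
u(5) = -72 + 4(17) = -4
u(4) = 17 + 4(-4) = 1
u(3) = -4 + 4(1) = 0
u(2) = 1 + 4(0) = 1

1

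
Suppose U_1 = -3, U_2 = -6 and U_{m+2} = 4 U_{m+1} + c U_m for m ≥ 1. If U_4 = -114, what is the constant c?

U_3 = -24 - 3c
U_4 = -96 - 18c
So -96 - 18c = -114, giving c = 1.

1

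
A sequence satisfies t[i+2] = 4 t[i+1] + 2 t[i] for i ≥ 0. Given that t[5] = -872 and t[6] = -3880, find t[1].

Rearranging, t[i-2] = (t[i] - 4 t[i-1]) / 2.
t[4] = (-3880 - 4*(-872)) / 2 = -392/2 = -196
t[3] = (-872 - 4*(-196)) / 2 = -88/2 = -44
t[2] = (-196 - 4*(-44)) / 2 = -20/2 = -10
t[1] = (-44 - 4*(-10)) / 2 = -4/2 = -2

-2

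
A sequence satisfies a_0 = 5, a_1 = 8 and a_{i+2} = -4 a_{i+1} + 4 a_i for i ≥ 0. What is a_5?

1792

a_2 = -4·8 + 4·5 = -12
a_3 = -4·(-12) + 4·8 = 80
a_4 = -4·80 + 4·(-12) = -368
a_5 = -4·(-368) + 4·80 = 1792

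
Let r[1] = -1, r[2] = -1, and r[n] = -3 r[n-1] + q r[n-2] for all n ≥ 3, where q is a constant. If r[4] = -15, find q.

-3

r[3] = 3 - q
r[4] = -9 + 2q
So -9 + 2q = -15, giving q = -3.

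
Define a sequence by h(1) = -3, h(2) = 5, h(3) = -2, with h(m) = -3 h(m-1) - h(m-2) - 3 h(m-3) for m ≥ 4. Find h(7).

h(4) = -3·(-2) - 5 - 3·(-3) = 10
h(5) = -3·10 - (-2) - 3·5 = -43
h(6) = -3·(-43) - 10 - 3·(-2) = 125
h(7) = -3·125 - (-43) - 3·10 = -362

-362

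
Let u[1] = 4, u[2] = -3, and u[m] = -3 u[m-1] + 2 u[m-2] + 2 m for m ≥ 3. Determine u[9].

40605

u[3] = -3·(-3) + 2·4 + 6 = 23
u[4] = -3·23 + 2·(-3) + 8 = -67
u[5] = -3·(-67) + 2·23 + 10 = 257
u[6] = -3·257 + 2·(-67) + 12 = -893
u[7] = -3·(-893) + 2·257 + 14 = 3207
u[8] = -3·3207 + 2·(-893) + 16 = -11391
u[9] = -3·(-11391) + 2·3207 + 18 = 40605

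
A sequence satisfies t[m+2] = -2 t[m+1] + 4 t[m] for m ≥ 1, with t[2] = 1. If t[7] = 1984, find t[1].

Let t[1] = x.
t[3] = -2 + 4x
t[4] = 8 - 8x
t[5] = -24 + 32x
t[6] = 80 - 96x
t[7] = -256 + 320x
So -256 + 320x = 1984, giving x = 7.

7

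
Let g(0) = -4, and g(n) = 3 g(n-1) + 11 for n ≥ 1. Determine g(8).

g(1) = 3·(-4) + 11 = -1
g(2) = 3·(-1) + 11 = 8
g(3) = 3·8 + 11 = 35
g(4) = 3·35 + 11 = 116
g(5) = 3·116 + 11 = 359
g(6) = 3·359 + 11 = 1088
g(7) = 3·1088 + 11 = 3275
g(8) = 3·3275 + 11 = 9836

9836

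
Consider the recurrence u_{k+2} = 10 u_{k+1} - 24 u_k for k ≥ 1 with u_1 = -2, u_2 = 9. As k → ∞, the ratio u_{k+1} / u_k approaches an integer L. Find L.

The characteristic equation is r^2 - 10r + 24 = 0, which factors as (r - 6)(r - 4) = 0.
So the roots are 6 and 4. Since |6| > |4| and the coefficient of 6^k is non-zero, the ratio tends to 6.

6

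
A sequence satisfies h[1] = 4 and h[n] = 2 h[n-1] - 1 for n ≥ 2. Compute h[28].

402653185

The fixed point is -1/(1 - 2) = 1, so h[n] - 1 = 2(h[n-1] - 1).
Hence h[n] = 3·2^{n-1} + 1.
h[28] = 3·2^{27} + 1 = 3·134217728 + 1 = 402653185.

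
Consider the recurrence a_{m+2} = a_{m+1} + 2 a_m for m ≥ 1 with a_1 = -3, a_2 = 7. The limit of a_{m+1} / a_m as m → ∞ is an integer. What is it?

2

The characteristic equation is r^2 - r - 2 = 0, which factors as (r - 2)(r + 1) = 0.
So the roots are 2 and -1. Since |2| > |-1| and the coefficient of 2^m is non-zero, the ratio tends to 2.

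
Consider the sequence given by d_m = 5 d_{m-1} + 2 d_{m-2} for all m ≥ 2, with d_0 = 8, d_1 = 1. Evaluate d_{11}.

74504307

d_2 = 5(1) + 2(8) = 21
d_3 = 5(21) + 2(1) = 107
d_4 = 5(107) + 2(21) = 577
d_5 = 5(577) + 2(107) = 3099
d_6 = 5(3099) + 2(577) = 16649
d_7 = 5(16649) + 2(3099) = 89443
d_8 = 5(89443) + 2(16649) = 480513
d_9 = 5(480513) + 2(89443) = 2581451
d_{10} = 5(2581451) + 2(480513) = 13868281
d_{11} = 5(13868281) + 2(2581451) = 74504307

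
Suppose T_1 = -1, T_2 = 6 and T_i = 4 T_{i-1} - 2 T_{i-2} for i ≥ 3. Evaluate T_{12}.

1711040

T_3 = 4·6 - 2·(-1) = 26
T_4 = 4·26 - 2·6 = 92
T_5 = 4·92 - 2·26 = 316
T_6 = 4·316 - 2·92 = 1080
T_7 = 4·1080 - 2·316 = 3688
T_8 = 4·3688 - 2·1080 = 12592
T_9 = 4·12592 - 2·3688 = 42992
T_{10} = 4·42992 - 2·12592 = 146784
T_{11} = 4·146784 - 2·42992 = 501152
T_{12} = 4·501152 - 2·146784 = 1711040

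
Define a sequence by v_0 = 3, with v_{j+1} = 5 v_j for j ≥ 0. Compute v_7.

234375

v_1 = 5·3 = 15
v_2 = 5·15 = 75
v_3 = 5·75 = 375
v_4 = 5·375 = 1875
v_5 = 5·1875 = 9375
v_6 = 5·9375 = 46875
v_7 = 5·46875 = 234375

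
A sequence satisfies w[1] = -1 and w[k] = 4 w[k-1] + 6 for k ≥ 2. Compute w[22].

The fixed point is 6/(1 - 4) = -2, so w[k] + 2 = 4(w[k-1] + 2).
Hence w[k] = 1·4^{k-1} - 2.
w[22] = 1·4^{21} - 2 = 1·4398046511104 - 2 = 4398046511102.

4398046511102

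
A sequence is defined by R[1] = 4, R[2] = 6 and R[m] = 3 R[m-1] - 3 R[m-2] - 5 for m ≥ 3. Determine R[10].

R[3] = 3·6 - 3·4 - 5 = 1
R[4] = 3·1 - 3·6 - 5 = -20
R[5] = 3·(-20) - 3·1 - 5 = -68
R[6] = 3·(-68) - 3·(-20) - 5 = -149
R[7] = 3·(-149) - 3·(-68) - 5 = -248
R[8] = 3·(-248) - 3·(-149) - 5 = -302
R[9] = 3·(-302) - 3·(-248) - 5 = -167
R[10] = 3·(-167) - 3·(-302) - 5 = 400

400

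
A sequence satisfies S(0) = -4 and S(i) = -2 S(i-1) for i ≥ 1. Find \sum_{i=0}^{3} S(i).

S(1) = -2(-4) = 8
S(2) = -2(8) = -16
S(3) = -2(-16) = 32
Sum = (-4) + 8 + (-16) + 32 = 20

20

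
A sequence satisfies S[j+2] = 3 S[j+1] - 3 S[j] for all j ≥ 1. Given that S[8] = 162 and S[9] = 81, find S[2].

Rearranging, S[j-2] = (S[j] - 3 S[j-1]) / -3.
S[7] = (81 - 3(162)) / -3 = -405/-3 = 135
S[6] = (162 - 3(135)) / -3 = -243/-3 = 81
S[5] = (135 - 3(81)) / -3 = -108/-3 = 36
S[4] = (81 - 3(36)) / -3 = -27/-3 = 9
S[3] = (36 - 3(9)) / -3 = 9/-3 = -3
S[2] = (9 - 3(-3)) / -3 = 18/-3 = -6

-6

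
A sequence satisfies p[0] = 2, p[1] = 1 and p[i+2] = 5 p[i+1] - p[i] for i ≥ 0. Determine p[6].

p[2] = 5·1 - 2 = 3
p[3] = 5·3 - 1 = 14
p[4] = 5·14 - 3 = 67
p[5] = 5·67 - 14 = 321
p[6] = 5·321 - 67 = 1538

1538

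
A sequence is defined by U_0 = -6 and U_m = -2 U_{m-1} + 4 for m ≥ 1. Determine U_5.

U_1 = -2·(-6) + 4 = 16
U_2 = -2·16 + 4 = -28
U_3 = -2·(-28) + 4 = 60
U_4 = -2·60 + 4 = -116
U_5 = -2·(-116) + 4 = 236

236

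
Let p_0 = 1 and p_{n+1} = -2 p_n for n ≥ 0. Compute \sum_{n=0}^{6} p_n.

43

p_1 = -2·1 = -2
p_2 = -2·(-2) = 4
p_3 = -2·4 = -8
p_4 = -2·(-8) = 16
p_5 = -2·16 = -32
p_6 = -2·(-32) = 64
Sum = 1 + (-2) + 4 + (-8) + 16 + (-32) + 64 = 43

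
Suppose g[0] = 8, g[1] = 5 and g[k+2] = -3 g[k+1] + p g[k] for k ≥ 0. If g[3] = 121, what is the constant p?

g[2] = -15 + 8p
g[3] = 45 - 19p
So 45 - 19p = 121, giving p = -4.

-4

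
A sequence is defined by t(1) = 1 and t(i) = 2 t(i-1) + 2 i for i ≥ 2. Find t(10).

t(2) = 2(1) + 4 = 6
t(3) = 2(6) + 6 = 18
t(4) = 2(18) + 8 = 44
t(5) = 2(44) + 10 = 98
t(6) = 2(98) + 12 = 208
t(7) = 2(208) + 14 = 430
t(8) = 2(430) + 16 = 876
t(9) = 2(876) + 18 = 1770
t(10) = 2(1770) + 20 = 3560

3560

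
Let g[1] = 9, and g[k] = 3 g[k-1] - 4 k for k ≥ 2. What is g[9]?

26265

g[2] = 3·9 - 8 = 19
g[3] = 3·19 - 12 = 45
g[4] = 3·45 - 16 = 119
g[5] = 3·119 - 20 = 337
g[6] = 3·337 - 24 = 987
g[7] = 3·987 - 28 = 2933
g[8] = 3·2933 - 32 = 8767
g[9] = 3·8767 - 36 = 26265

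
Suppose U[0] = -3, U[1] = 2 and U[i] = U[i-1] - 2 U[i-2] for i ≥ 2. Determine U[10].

U[2] = 2 - 2(-3) = 8
U[3] = 8 - 2(2) = 4
U[4] = 4 - 2(8) = -12
U[5] = (-12) - 2(4) = -20
U[6] = (-20) - 2(-12) = 4
U[7] = 4 - 2(-20) = 44
U[8] = 44 - 2(4) = 36
U[9] = 36 - 2(44) = -52
U[10] = (-52) - 2(36) = -124

-124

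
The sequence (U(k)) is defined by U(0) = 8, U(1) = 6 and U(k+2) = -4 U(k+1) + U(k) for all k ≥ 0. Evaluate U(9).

U(2) = -4*6 + 8 = -16
U(3) = -4*(-16) + 6 = 70
U(4) = -4*70 + (-16) = -296
U(5) = -4*(-296) + 70 = 1254
U(6) = -4*1254 + (-296) = -5312
U(7) = -4*(-5312) + 1254 = 22502
U(8) = -4*22502 + (-5312) = -95320
U(9) = -4*(-95320) + 22502 = 403782

403782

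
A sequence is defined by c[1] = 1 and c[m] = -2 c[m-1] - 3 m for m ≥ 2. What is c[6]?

-92

c[2] = -2(1) - 6 = -8
c[3] = -2(-8) - 9 = 7
c[4] = -2(7) - 12 = -26
c[5] = -2(-26) - 15 = 37
c[6] = -2(37) - 18 = -92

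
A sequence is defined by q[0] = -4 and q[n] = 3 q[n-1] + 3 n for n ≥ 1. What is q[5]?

-435

q[1] = 3*(-4) + 3 = -9
q[2] = 3*(-9) + 6 = -21
q[3] = 3*(-21) + 9 = -54
q[4] = 3*(-54) + 12 = -150
q[5] = 3*(-150) + 15 = -435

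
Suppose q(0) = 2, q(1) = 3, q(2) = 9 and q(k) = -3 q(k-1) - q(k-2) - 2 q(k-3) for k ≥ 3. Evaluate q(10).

50259

q(3) = -3(9) - 3 - 2(2) = -34
q(4) = -3(-34) - 9 - 2(3) = 87
q(5) = -3(87) - (-34) - 2(9) = -245
q(6) = -3(-245) - 87 - 2(-34) = 716
q(7) = -3(716) - (-245) - 2(87) = -2077
q(8) = -3(-2077) - 716 - 2(-245) = 6005
q(9) = -3(6005) - (-2077) - 2(716) = -17370
q(10) = -3(-17370) - 6005 - 2(-2077) = 50259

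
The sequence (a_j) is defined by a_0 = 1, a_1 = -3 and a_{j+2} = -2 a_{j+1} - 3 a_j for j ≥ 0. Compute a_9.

-51

a_2 = -2(-3) - 3(1) = 3
a_3 = -2(3) - 3(-3) = 3
a_4 = -2(3) - 3(3) = -15
a_5 = -2(-15) - 3(3) = 21
a_6 = -2(21) - 3(-15) = 3
a_7 = -2(3) - 3(21) = -69
a_8 = -2(-69) - 3(3) = 129
a_9 = -2(129) - 3(-69) = -51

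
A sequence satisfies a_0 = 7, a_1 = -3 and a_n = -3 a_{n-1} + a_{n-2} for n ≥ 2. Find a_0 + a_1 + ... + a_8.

a_2 = -3*(-3) + 7 = 16
a_3 = -3*16 + (-3) = -51
a_4 = -3*(-51) + 16 = 169
a_5 = -3*169 + (-51) = -558
a_6 = -3*(-558) + 169 = 1843
a_7 = -3*1843 + (-558) = -6087
a_8 = -3*(-6087) + 1843 = 20104
Sum = 7 + (-3) + 16 + (-51) + 169 + (-558) + 1843 + (-6087) + 20104 = 15440

15440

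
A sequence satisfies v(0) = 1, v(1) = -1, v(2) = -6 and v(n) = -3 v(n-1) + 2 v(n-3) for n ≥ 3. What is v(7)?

1322

v(3) = -3·(-6) + 2·1 = 20
v(4) = -3·20 + 2·(-1) = -62
v(5) = -3·(-62) + 2·(-6) = 174
v(6) = -3·174 + 2·20 = -482
v(7) = -3·(-482) + 2·(-62) = 1322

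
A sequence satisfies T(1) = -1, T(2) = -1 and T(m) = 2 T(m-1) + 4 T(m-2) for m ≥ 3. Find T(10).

T(3) = 2(-1) + 4(-1) = -6
T(4) = 2(-6) + 4(-1) = -16
T(5) = 2(-16) + 4(-6) = -56
T(6) = 2(-56) + 4(-16) = -176
T(7) = 2(-176) + 4(-56) = -576
T(8) = 2(-576) + 4(-176) = -1856
T(9) = 2(-1856) + 4(-576) = -6016
T(10) = 2(-6016) + 4(-1856) = -19456

-19456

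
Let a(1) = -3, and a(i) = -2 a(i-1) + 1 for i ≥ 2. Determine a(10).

1707

a(2) = -2·(-3) + 1 = 7
a(3) = -2·7 + 1 = -13
a(4) = -2·(-13) + 1 = 27
a(5) = -2·27 + 1 = -53
a(6) = -2·(-53) + 1 = 107
a(7) = -2·107 + 1 = -213
a(8) = -2·(-213) + 1 = 427
a(9) = -2·427 + 1 = -853
a(10) = -2·(-853) + 1 = 1707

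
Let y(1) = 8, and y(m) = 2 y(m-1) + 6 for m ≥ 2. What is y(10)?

y(2) = 2(8) + 6 = 22
y(3) = 2(22) + 6 = 50
y(4) = 2(50) + 6 = 106
y(5) = 2(106) + 6 = 218
y(6) = 2(218) + 6 = 442
y(7) = 2(442) + 6 = 890
y(8) = 2(890) + 6 = 1786
y(9) = 2(1786) + 6 = 3578
y(10) = 2(3578) + 6 = 7162

7162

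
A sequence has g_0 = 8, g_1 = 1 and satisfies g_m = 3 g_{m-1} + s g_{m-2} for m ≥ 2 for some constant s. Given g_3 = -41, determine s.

g_2 = 3 + 8s
g_3 = 9 + 25s
So 9 + 25s = -41, giving s = -2.

-2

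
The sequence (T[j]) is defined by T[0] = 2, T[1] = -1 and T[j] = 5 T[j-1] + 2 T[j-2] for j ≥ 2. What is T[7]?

-5743

T[2] = 5(-1) + 2(2) = -1
T[3] = 5(-1) + 2(-1) = -7
T[4] = 5(-7) + 2(-1) = -37
T[5] = 5(-37) + 2(-7) = -199
T[6] = 5(-199) + 2(-37) = -1069
T[7] = 5(-1069) + 2(-199) = -5743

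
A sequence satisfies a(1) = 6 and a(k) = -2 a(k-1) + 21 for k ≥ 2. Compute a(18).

131079

The fixed point is 21/(1 + 2) = 7, so a(k) - 7 = -2(a(k-1) - 7).
Hence a(k) = -1·(-2)^{k-1} + 7.
a(18) = -1·(-2)^{17} + 7 = -1·-131072 + 7 = 131079.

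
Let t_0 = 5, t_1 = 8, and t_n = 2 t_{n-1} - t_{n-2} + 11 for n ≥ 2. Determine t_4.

t_2 = 2*8 - 5 + 11 = 22
t_3 = 2*22 - 8 + 11 = 47
t_4 = 2*47 - 22 + 11 = 83

83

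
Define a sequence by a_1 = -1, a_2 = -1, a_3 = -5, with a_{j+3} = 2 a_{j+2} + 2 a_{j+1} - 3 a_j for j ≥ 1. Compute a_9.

a_4 = 2*(-5) + 2*(-1) - 3*(-1) = -9
a_5 = 2*(-9) + 2*(-5) - 3*(-1) = -25
a_6 = 2*(-25) + 2*(-9) - 3*(-5) = -53
a_7 = 2*(-53) + 2*(-25) - 3*(-9) = -129
a_8 = 2*(-129) + 2*(-53) - 3*(-25) = -289
a_9 = 2*(-289) + 2*(-129) - 3*(-53) = -677

-677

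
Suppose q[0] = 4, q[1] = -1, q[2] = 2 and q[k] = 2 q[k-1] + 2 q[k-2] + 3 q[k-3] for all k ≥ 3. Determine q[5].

92

q[3] = 2*2 + 2*(-1) + 3*4 = 14
q[4] = 2*14 + 2*2 + 3*(-1) = 29
q[5] = 2*29 + 2*14 + 3*2 = 92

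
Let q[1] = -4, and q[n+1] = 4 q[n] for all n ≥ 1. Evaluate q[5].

-1024

q[2] = 4(-4) = -16
q[3] = 4(-16) = -64
q[4] = 4(-64) = -256
q[5] = 4(-256) = -1024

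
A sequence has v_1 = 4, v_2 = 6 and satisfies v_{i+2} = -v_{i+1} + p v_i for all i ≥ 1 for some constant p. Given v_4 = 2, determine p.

v_3 = -6 + 4p
v_4 = 6 + 2p
So 6 + 2p = 2, giving p = -2.

-2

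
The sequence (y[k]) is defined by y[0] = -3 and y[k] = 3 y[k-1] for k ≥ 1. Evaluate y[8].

-19683

y[1] = 3(-3) = -9
y[2] = 3(-9) = -27
y[3] = 3(-27) = -81
y[4] = 3(-81) = -243
y[5] = 3(-243) = -729
y[6] = 3(-729) = -2187
y[7] = 3(-2187) = -6561
y[8] = 3(-6561) = -19683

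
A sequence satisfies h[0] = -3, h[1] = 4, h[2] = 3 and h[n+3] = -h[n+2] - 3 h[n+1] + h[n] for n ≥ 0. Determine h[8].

365

h[3] = -3 - 3*4 + (-3) = -18
h[4] = -(-18) - 3*3 + 4 = 13
h[5] = -13 - 3*(-18) + 3 = 44
h[6] = -44 - 3*13 + (-18) = -101
h[7] = -(-101) - 3*44 + 13 = -18
h[8] = -(-18) - 3*(-101) + 44 = 365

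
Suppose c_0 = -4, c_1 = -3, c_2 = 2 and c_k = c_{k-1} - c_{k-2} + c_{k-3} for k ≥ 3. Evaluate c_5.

c_3 = 2 - (-3) + (-4) = 1
c_4 = 1 - 2 + (-3) = -4
c_5 = (-4) - 1 + 2 = -3

-3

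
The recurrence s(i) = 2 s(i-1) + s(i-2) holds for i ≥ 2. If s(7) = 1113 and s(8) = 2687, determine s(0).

-1

Rearranging, s(i-2) = s(i) - 2 s(i-1).
s(6) = 2687 - 2(1113) = 461
s(5) = 1113 - 2(461) = 191
s(4) = 461 - 2(191) = 79
s(3) = 191 - 2(79) = 33
s(2) = 79 - 2(33) = 13
s(1) = 33 - 2(13) = 7
s(0) = 13 - 2(7) = -1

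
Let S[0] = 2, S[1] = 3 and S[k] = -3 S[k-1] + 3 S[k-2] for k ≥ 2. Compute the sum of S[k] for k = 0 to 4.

S[2] = -3(3) + 3(2) = -3
S[3] = -3(-3) + 3(3) = 18
S[4] = -3(18) + 3(-3) = -63
Sum = 2 + 3 + (-3) + 18 + (-63) = -43

-43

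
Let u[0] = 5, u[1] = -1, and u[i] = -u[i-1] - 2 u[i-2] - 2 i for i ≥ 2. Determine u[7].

u[2] = -(-1) - 2*5 - 4 = -13
u[3] = -(-13) - 2*(-1) - 6 = 9
u[4] = -9 - 2*(-13) - 8 = 9
u[5] = -9 - 2*9 - 10 = -37
u[6] = -(-37) - 2*9 - 12 = 7
u[7] = -7 - 2*(-37) - 14 = 53

53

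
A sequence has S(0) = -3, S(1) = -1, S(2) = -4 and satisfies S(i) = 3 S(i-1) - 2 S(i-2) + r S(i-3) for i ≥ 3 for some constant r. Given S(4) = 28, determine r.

S(3) = -10 - 3r
S(4) = -22 - 10r
So -22 - 10r = 28, giving r = -5.

-5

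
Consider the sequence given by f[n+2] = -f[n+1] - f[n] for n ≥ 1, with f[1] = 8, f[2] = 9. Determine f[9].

f[3] = -9 - 8 = -17
f[4] = -(-17) - 9 = 8
f[5] = -8 - (-17) = 9
f[6] = -9 - 8 = -17
f[7] = -(-17) - 9 = 8
f[8] = -8 - (-17) = 9
f[9] = -9 - 8 = -17

-17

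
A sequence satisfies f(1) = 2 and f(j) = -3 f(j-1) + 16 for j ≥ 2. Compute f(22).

The fixed point is 16/(1 + 3) = 4, so f(j) - 4 = -3(f(j-1) - 4).
Hence f(j) = -2·(-3)^{j-1} + 4.
f(22) = -2·(-3)^{21} + 4 = -2·-10460353203 + 4 = 20920706410.

20920706410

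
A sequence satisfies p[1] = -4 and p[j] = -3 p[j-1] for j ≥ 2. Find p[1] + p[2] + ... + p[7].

p[2] = -3*(-4) = 12
p[3] = -3*12 = -36
p[4] = -3*(-36) = 108
p[5] = -3*108 = -324
p[6] = -3*(-324) = 972
p[7] = -3*972 = -2916
Sum = (-4) + 12 + (-36) + 108 + (-324) + 972 + (-2916) = -2188

-2188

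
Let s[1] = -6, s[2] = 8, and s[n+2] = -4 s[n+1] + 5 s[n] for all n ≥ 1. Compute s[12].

113932288

s[3] = -4*8 + 5*(-6) = -62
s[4] = -4*(-62) + 5*8 = 288
s[5] = -4*288 + 5*(-62) = -1462
s[6] = -4*(-1462) + 5*288 = 7288
s[7] = -4*7288 + 5*(-1462) = -36462
s[8] = -4*(-36462) + 5*7288 = 182288
s[9] = -4*182288 + 5*(-36462) = -911462
s[10] = -4*(-911462) + 5*182288 = 4557288
s[11] = -4*4557288 + 5*(-911462) = -22786462
s[12] = -4*(-22786462) + 5*4557288 = 113932288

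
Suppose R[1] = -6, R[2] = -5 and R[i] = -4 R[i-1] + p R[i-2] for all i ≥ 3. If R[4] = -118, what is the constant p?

-2

R[3] = 20 - 6p
R[4] = -80 + 19p
So -80 + 19p = -118, giving p = -2.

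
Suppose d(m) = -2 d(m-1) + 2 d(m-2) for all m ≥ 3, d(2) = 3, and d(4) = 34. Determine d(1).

-4

Let d(1) = y.
d(3) = -6 + 2y
d(4) = 18 - 4y
So 18 - 4y = 34, giving y = -4.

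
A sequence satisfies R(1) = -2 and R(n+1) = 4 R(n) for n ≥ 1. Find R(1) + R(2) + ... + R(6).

R(2) = 4*(-2) = -8
R(3) = 4*(-8) = -32
R(4) = 4*(-32) = -128
R(5) = 4*(-128) = -512
R(6) = 4*(-512) = -2048
Sum = (-2) + (-8) + (-32) + (-128) + (-512) + (-2048) = -2730

-2730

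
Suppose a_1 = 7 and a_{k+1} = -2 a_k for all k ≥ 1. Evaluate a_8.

-896

a_2 = -2(7) = -14
a_3 = -2(-14) = 28
a_4 = -2(28) = -56
a_5 = -2(-56) = 112
a_6 = -2(112) = -224
a_7 = -2(-224) = 448
a_8 = -2(448) = -896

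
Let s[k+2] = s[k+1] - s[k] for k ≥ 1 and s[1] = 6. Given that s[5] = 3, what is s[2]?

-3

Let s[2] = x.
s[3] = -6 + x
s[4] = -6
s[5] = -x
So -x = 3, giving x = -3.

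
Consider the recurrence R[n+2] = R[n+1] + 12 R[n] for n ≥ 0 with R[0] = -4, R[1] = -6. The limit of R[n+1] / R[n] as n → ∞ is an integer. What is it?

The characteristic equation is r^2 - r - 12 = 0, which factors as (r - 4)(r + 3) = 0.
So the roots are 4 and -3. Since |4| > |-3| and the coefficient of 4^n is non-zero, the ratio tends to 4.

4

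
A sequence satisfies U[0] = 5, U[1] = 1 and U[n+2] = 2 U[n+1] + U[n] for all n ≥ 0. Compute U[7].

519

U[2] = 2·1 + 5 = 7
U[3] = 2·7 + 1 = 15
U[4] = 2·15 + 7 = 37
U[5] = 2·37 + 15 = 89
U[6] = 2·89 + 37 = 215
U[7] = 2·215 + 89 = 519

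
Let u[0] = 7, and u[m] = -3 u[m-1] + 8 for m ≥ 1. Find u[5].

u[1] = -3*7 + 8 = -13
u[2] = -3*(-13) + 8 = 47
u[3] = -3*47 + 8 = -133
u[4] = -3*(-133) + 8 = 407
u[5] = -3*407 + 8 = -1213

-1213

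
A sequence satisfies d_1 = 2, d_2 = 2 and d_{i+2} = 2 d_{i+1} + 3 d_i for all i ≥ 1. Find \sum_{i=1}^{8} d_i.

3280

d_3 = 2*2 + 3*2 = 10
d_4 = 2*10 + 3*2 = 26
d_5 = 2*26 + 3*10 = 82
d_6 = 2*82 + 3*26 = 242
d_7 = 2*242 + 3*82 = 730
d_8 = 2*730 + 3*242 = 2186
Sum = 2 + 2 + 10 + 26 + 82 + 242 + 730 + 2186 = 3280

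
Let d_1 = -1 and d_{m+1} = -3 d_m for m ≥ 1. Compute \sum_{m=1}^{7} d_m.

d_2 = -3·(-1) = 3
d_3 = -3·3 = -9
d_4 = -3·(-9) = 27
d_5 = -3·27 = -81
d_6 = -3·(-81) = 243
d_7 = -3·243 = -729
Sum = (-1) + 3 + (-9) + 27 + (-81) + 243 + (-729) = -547

-547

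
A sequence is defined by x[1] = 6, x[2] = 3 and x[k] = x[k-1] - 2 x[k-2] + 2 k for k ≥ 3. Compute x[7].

x[3] = 3 - 2·6 + 6 = -3
x[4] = (-3) - 2·3 + 8 = -1
x[5] = (-1) - 2·(-3) + 10 = 15
x[6] = 15 - 2·(-1) + 12 = 29
x[7] = 29 - 2·15 + 14 = 13

13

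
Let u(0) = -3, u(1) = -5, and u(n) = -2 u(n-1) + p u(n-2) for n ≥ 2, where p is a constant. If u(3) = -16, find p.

u(2) = 10 - 3p
u(3) = -20 + p
So -20 + p = -16, giving p = 4.

4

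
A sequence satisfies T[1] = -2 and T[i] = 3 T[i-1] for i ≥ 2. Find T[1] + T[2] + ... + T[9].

T[2] = 3·(-2) = -6
T[3] = 3·(-6) = -18
T[4] = 3·(-18) = -54
T[5] = 3·(-54) = -162
T[6] = 3·(-162) = -486
T[7] = 3·(-486) = -1458
T[8] = 3·(-1458) = -4374
T[9] = 3·(-4374) = -13122
Sum = (-2) + (-6) + (-18) + (-54) + (-162) + (-486) + (-1458) + (-4374) + (-13122) = -19682

-19682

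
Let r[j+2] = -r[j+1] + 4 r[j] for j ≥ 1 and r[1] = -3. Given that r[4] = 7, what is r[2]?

-1

Let r[2] = w.
r[3] = -12 - w
r[4] = 12 + 5w
So 12 + 5w = 7, giving w = -1.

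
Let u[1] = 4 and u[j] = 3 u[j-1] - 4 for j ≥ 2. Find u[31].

The fixed point is -4/(1 - 3) = 2, so u[j] - 2 = 3(u[j-1] - 2).
Hence u[j] = 2·3^{j-1} + 2.
u[31] = 2·3^{30} + 2 = 2·205891132094649 + 2 = 411782264189300.

411782264189300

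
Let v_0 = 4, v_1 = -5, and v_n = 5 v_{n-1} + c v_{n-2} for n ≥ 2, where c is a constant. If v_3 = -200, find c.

v_2 = -25 + 4c
v_3 = -125 + 15c
So -125 + 15c = -200, giving c = -5.

-5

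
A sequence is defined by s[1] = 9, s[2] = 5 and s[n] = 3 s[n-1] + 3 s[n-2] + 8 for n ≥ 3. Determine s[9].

139610

s[3] = 3·5 + 3·9 + 8 = 50
s[4] = 3·50 + 3·5 + 8 = 173
s[5] = 3·173 + 3·50 + 8 = 677
s[6] = 3·677 + 3·173 + 8 = 2558
s[7] = 3·2558 + 3·677 + 8 = 9713
s[8] = 3·9713 + 3·2558 + 8 = 36821
s[9] = 3·36821 + 3·9713 + 8 = 139610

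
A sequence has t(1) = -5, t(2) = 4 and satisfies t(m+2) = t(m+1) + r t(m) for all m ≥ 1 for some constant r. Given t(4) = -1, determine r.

t(3) = 4 - 5r
t(4) = 4 - r
So 4 - r = -1, giving r = 5.

5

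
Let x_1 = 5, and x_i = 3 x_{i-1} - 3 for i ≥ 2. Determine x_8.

x_2 = 3*5 - 3 = 12
x_3 = 3*12 - 3 = 33
x_4 = 3*33 - 3 = 96
x_5 = 3*96 - 3 = 285
x_6 = 3*285 - 3 = 852
x_7 = 3*852 - 3 = 2553
x_8 = 3*2553 - 3 = 7656

7656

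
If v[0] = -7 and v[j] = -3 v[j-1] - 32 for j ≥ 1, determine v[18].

The fixed point is -32/(1 + 3) = -8, so v[j] + 8 = -3(v[j-1] + 8).
Hence v[j] = 1·(-3)^j - 8.
v[18] = 1·(-3)^{18} - 8 = 1·387420489 - 8 = 387420481.

387420481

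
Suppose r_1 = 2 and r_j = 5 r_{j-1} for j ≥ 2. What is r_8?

r_2 = 5*2 = 10
r_3 = 5*10 = 50
r_4 = 5*50 = 250
r_5 = 5*250 = 1250
r_6 = 5*1250 = 6250
r_7 = 5*6250 = 31250
r_8 = 5*31250 = 156250

156250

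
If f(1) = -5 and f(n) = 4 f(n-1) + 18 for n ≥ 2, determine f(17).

The fixed point is 18/(1 - 4) = -6, so f(n) + 6 = 4(f(n-1) + 6).
Hence f(n) = 1·4^{n-1} - 6.
f(17) = 1·4^{16} - 6 = 1·4294967296 - 6 = 4294967290.

4294967290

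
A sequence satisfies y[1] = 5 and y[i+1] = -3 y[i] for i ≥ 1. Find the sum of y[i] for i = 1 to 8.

-8200

y[2] = -3(5) = -15
y[3] = -3(-15) = 45
y[4] = -3(45) = -135
y[5] = -3(-135) = 405
y[6] = -3(405) = -1215
y[7] = -3(-1215) = 3645
y[8] = -3(3645) = -10935
Sum = 5 + (-15) + 45 + (-135) + 405 + (-1215) + 3645 + (-10935) = -8200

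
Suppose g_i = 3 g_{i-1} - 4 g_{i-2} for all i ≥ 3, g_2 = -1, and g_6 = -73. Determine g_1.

7

Let g_1 = v.
g_3 = -3 - 4v
g_4 = -5 - 12v
g_5 = -3 - 20v
g_6 = 11 - 12v
So 11 - 12v = -73, giving v = 7.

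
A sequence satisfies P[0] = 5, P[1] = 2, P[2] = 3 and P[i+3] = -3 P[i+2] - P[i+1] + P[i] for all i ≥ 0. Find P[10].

3531

P[3] = -3*3 - 2 + 5 = -6
P[4] = -3*(-6) - 3 + 2 = 17
P[5] = -3*17 - (-6) + 3 = -42
P[6] = -3*(-42) - 17 + (-6) = 103
P[7] = -3*103 - (-42) + 17 = -250
P[8] = -3*(-250) - 103 + (-42) = 605
P[9] = -3*605 - (-250) + 103 = -1462
P[10] = -3*(-1462) - 605 + (-250) = 3531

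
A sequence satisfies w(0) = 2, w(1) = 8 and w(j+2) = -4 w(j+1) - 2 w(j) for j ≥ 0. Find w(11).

2382848

w(2) = -4*8 - 2*2 = -36
w(3) = -4*(-36) - 2*8 = 128
w(4) = -4*128 - 2*(-36) = -440
w(5) = -4*(-440) - 2*128 = 1504
w(6) = -4*1504 - 2*(-440) = -5136
w(7) = -4*(-5136) - 2*1504 = 17536
w(8) = -4*17536 - 2*(-5136) = -59872
w(9) = -4*(-59872) - 2*17536 = 204416
w(10) = -4*204416 - 2*(-59872) = -697920
w(11) = -4*(-697920) - 2*204416 = 2382848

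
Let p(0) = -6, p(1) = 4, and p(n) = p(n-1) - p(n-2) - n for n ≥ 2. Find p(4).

-11

p(2) = 4 - (-6) - 2 = 8
p(3) = 8 - 4 - 3 = 1
p(4) = 1 - 8 - 4 = -11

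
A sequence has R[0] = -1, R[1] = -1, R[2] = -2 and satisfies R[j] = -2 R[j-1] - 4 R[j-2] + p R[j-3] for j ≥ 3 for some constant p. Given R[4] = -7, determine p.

1

R[3] = 8 - p
R[4] = -8 + p
So -8 + p = -7, giving p = 1.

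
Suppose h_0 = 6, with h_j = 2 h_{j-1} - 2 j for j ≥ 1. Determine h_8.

532

h_1 = 2(6) - 2 = 10
h_2 = 2(10) - 4 = 16
h_3 = 2(16) - 6 = 26
h_4 = 2(26) - 8 = 44
h_5 = 2(44) - 10 = 78
h_6 = 2(78) - 12 = 144
h_7 = 2(144) - 14 = 274
h_8 = 2(274) - 16 = 532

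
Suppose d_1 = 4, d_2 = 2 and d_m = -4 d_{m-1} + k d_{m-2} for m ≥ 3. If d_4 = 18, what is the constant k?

1

d_3 = -8 + 4k
d_4 = 32 - 14k
So 32 - 14k = 18, giving k = 1.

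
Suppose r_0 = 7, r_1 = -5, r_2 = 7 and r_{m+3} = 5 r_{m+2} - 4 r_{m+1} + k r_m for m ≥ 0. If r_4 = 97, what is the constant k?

r_3 = 55 + 7k
r_4 = 247 + 30k
So 247 + 30k = 97, giving k = -5.

-5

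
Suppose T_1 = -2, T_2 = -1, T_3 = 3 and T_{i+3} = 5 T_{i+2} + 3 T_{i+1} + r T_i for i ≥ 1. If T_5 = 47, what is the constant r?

T_4 = 12 - 2r
T_5 = 69 - 11r
So 69 - 11r = 47, giving r = 2.

2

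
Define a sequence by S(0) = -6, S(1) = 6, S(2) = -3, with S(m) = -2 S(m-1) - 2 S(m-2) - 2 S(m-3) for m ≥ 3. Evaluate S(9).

S(3) = -2(-3) - 2(6) - 2(-6) = 6
S(4) = -2(6) - 2(-3) - 2(6) = -18
S(5) = -2(-18) - 2(6) - 2(-3) = 30
S(6) = -2(30) - 2(-18) - 2(6) = -36
S(7) = -2(-36) - 2(30) - 2(-18) = 48
S(8) = -2(48) - 2(-36) - 2(30) = -84
S(9) = -2(-84) - 2(48) - 2(-36) = 144

144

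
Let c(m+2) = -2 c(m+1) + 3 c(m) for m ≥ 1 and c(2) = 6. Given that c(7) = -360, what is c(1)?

Let c(1) = y.
c(3) = -12 + 3y
c(4) = 42 - 6y
c(5) = -120 + 21y
c(6) = 366 - 60y
c(7) = -1092 + 183y
So -1092 + 183y = -360, giving y = 4.

4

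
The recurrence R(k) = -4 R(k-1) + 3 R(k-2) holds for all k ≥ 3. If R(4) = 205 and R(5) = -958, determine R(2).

7

Rearranging, R(k-2) = (R(k) + 4 R(k-1)) / 3.
R(3) = (-958 + 4*205) / 3 = -138/3 = -46
R(2) = (205 + 4*(-46)) / 3 = 21/3 = 7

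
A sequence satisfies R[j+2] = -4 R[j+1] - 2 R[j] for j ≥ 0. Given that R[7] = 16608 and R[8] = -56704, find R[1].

Rearranging, R[j-2] = (R[j] + 4 R[j-1]) / -2.
R[6] = (-56704 + 4·16608) / -2 = 9728/-2 = -4864
R[5] = (16608 + 4·(-4864)) / -2 = -2848/-2 = 1424
R[4] = (-4864 + 4·1424) / -2 = 832/-2 = -416
R[3] = (1424 + 4·(-416)) / -2 = -240/-2 = 120
R[2] = (-416 + 4·120) / -2 = 64/-2 = -32
R[1] = (120 + 4·(-32)) / -2 = -8/-2 = 4

4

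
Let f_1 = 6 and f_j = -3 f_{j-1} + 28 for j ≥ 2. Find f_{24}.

The fixed point is 28/(1 + 3) = 7, so f_j - 7 = -3(f_{j-1} - 7).
Hence f_j = -1·(-3)^{j-1} + 7.
f_{24} = -1·(-3)^{23} + 7 = -1·-94143178827 + 7 = 94143178834.

94143178834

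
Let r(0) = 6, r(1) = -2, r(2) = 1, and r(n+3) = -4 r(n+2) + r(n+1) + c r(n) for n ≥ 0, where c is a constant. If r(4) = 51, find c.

r(3) = -6 + 6c
r(4) = 25 - 26c
So 25 - 26c = 51, giving c = -1.

-1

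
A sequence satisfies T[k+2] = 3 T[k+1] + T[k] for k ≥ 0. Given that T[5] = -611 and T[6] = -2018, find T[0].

-2

Rearranging, T[k-2] = T[k] - 3 T[k-1].
T[4] = -2018 - 3(-611) = -185
T[3] = -611 - 3(-185) = -56
T[2] = -185 - 3(-56) = -17
T[1] = -56 - 3(-17) = -5
T[0] = -17 - 3(-5) = -2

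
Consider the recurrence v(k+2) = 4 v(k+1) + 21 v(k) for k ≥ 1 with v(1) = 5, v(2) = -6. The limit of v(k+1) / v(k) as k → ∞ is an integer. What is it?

The characteristic equation is r^2 - 4r - 21 = 0, which factors as (r - 7)(r + 3) = 0.
So the roots are 7 and -3. Since |7| > |-3| and the coefficient of 7^k is non-zero, the ratio tends to 7.

7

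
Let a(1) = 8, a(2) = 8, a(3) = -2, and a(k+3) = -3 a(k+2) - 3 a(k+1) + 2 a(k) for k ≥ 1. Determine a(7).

a(4) = -3*(-2) - 3*8 + 2*8 = -2
a(5) = -3*(-2) - 3*(-2) + 2*8 = 28
a(6) = -3*28 - 3*(-2) + 2*(-2) = -82
a(7) = -3*(-82) - 3*28 + 2*(-2) = 158

158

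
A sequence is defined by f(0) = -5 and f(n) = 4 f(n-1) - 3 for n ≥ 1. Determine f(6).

f(1) = 4·(-5) - 3 = -23
f(2) = 4·(-23) - 3 = -95
f(3) = 4·(-95) - 3 = -383
f(4) = 4·(-383) - 3 = -1535
f(5) = 4·(-1535) - 3 = -6143
f(6) = 4·(-6143) - 3 = -24575

-24575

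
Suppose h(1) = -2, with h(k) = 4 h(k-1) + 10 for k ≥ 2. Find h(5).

h(2) = 4*(-2) + 10 = 2
h(3) = 4*2 + 10 = 18
h(4) = 4*18 + 10 = 82
h(5) = 4*82 + 10 = 338

338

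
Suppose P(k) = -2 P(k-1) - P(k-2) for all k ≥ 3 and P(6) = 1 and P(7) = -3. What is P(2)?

-7

Rearranging, P(k-2) = -(P(k) + 2 P(k-1)).
P(5) = -(-3 + 2(1)) = 1
P(4) = -(1 + 2(1)) = -3
P(3) = -(1 + 2(-3)) = 5
P(2) = -(-3 + 2(5)) = -7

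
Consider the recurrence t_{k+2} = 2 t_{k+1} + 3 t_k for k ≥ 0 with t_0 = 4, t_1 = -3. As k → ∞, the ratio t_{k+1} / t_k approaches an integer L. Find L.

3

The characteristic equation is r^2 - 2r - 3 = 0, which factors as (r - 3)(r + 1) = 0.
So the roots are 3 and -1. Since |3| > |-1| and the coefficient of 3^k is non-zero, the ratio tends to 3.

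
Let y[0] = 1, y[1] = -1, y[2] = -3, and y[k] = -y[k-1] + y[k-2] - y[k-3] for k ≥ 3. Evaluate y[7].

y[3] = -(-3) + (-1) - 1 = 1
y[4] = -1 + (-3) - (-1) = -3
y[5] = -(-3) + 1 - (-3) = 7
y[6] = -7 + (-3) - 1 = -11
y[7] = -(-11) + 7 - (-3) = 21

21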